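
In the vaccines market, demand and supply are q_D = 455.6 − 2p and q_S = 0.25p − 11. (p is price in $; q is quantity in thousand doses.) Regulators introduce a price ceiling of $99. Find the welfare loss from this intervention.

$1651.75 thousand

In inverse form: demand p = 227.8 − 0.5q, supply p = 44 + 4q.
Competitive equilibrium: 227.8 − 0.5q = 44 + 4q → q* = 40.844444, p* = 207.377778.
At the ceiling p = 99, quantity supplied = (99 − 44)/4 = 13.75.
Willingness to pay at q' = 13.75: 227.8 − 0.5·13.75 = 220.925.
Δq = 40.844444 − 13.75 = 27.094444; wedge = 220.925 − 99 = 121.925.
Deadweight loss = ½ × 27.094444 × 121.925 = $1651.75 thousand.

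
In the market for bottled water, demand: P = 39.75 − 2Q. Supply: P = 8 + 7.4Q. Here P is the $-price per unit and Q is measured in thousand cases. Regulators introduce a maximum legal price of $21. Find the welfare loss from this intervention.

$12.35 thousand

Competitive equilibrium: 39.75 − 2Q = 8 + 7.4Q → Q* = 3.3777, P* = 32.9947.
At the ceiling P = 21, quantity supplied = (21 − 8)/7.4 = 1.7568.
Willingness to pay at Q' = 1.7568: 39.75 − 2·1.7568 = 36.2364.
ΔQ = 3.3777 − 1.7568 = 1.6209; wedge = 36.2364 − 21 = 15.2364.
DWL = ½ × 1.6209 × 15.2364 = $12.35 thousand.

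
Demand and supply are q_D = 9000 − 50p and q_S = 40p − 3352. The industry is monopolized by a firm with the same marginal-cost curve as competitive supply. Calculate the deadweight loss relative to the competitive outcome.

In inverse form: demand p = 180 − 0.02q, supply p = 83.8 + 0.025q.
Competitive equilibrium: 180 − 0.02q = 83.8 + 0.025q → q* = 2137.7778, p* = 137.2444.
Marginal revenue: MR = 180 − 0.04q. Set MR = MC: 180 − 0.04q = 83.8 + 0.025q → q_m = 1480.
Price p_m = 180 − 0.02·1480 = 150.4; MC(q_m) = 83.8 + 0.025·1480 = 120.8.
Competitive q* = 2137.7778, so Δq = 657.7778; wedge = 150.4 − 120.8 = 29.6.
Welfare loss = ½ × 657.7778 × 29.6 = 9735.11.

9735.11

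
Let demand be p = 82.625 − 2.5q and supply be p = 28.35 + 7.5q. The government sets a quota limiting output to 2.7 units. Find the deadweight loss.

Competitive equilibrium: 82.625 − 2.5q = 28.35 + 7.5q → q* = 5.4275, p* = 69.0563.
At q = 2.7: demand price = 82.625 − 2.5·2.7 = 75.875; supply price = 28.35 + 7.5·2.7 = 48.6.
Δq = 5.4275 − 2.7 = 2.7275; wedge = 75.875 − 48.6 = 27.275.
Deadweight loss = ½ × 2.7275 × 27.275 = 37.20.

37.20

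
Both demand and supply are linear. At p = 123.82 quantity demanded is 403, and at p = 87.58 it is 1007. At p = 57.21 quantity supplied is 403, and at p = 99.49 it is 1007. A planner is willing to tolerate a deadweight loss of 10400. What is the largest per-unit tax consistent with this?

Demand slope = (87.58 − 123.82)/(1007 − 403) = −0.06, so p = 148 − 0.06q.
Supply slope = (99.49 − 57.21)/(1007 − 403) = 0.07, so p = 29 + 0.07q.
Competitive equilibrium: 148 − 0.06q = 29 + 0.07q → q* = 915.3846, p* = 93.0769.
A tax t gives Δq = t/0.13 and wedge t, so DWL = t²/0.26.
t²/0.26 = 10400 → t² = 2704 → t = 52.

52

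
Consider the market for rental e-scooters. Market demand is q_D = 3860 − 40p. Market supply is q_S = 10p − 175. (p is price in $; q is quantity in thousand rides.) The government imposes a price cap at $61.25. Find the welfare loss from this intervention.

$2364.39 thousand

In inverse form: demand p = 96.5 − 0.025q, supply p = 17.5 + 0.1q.
Competitive equilibrium: 96.5 − 0.025q = 17.5 + 0.1q → q* = 632, p* = 80.7.
At the ceiling p = 61.25, quantity supplied = (61.25 − 17.5)/0.1 = 437.5.
Willingness to pay at q' = 437.5: 96.5 − 0.025·437.5 = 85.5625.
Δq = 632 − 437.5 = 194.5; wedge = 85.5625 − 61.25 = 24.3125.
The triangle = ½ × 194.5 × 24.3125 = $2364.39 thousand.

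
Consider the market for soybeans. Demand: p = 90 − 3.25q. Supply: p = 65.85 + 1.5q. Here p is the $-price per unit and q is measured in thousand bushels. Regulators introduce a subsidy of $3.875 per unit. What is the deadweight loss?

Competitive equilibrium: 90 − 3.25q = 65.85 + 1.5q → q* = 5.0842, p* = 73.4763.
The subsidy lowers effective supply by 3.875: p = 61.975 + 1.5q.
New quantity: 90 − 3.25q = 61.975 + 1.5q → q' = 5.9.
Overproduction Δq = 5.9 − 5.0842 = 0.8158; wedge = subsidy = 3.875.
Welfare loss = ½ × 0.8158 × 3.875 = $1.58 thousand.

$1.58 thousand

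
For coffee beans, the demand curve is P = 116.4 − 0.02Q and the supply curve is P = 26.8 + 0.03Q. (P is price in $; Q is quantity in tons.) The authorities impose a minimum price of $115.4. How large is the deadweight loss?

$75864.10

Competitive equilibrium: 116.4 − 0.02Q = 26.8 + 0.03Q → Q* = 1792, P* = 80.56.
At the floor P = 115.4, quantity demanded = (116.4 − 115.4)/0.02 = 50.
Sellers' marginal cost at Q' = 50: 26.8 + 0.03·50 = 28.3.
ΔQ = 1792 − 50 = 1742; wedge = 115.4 − 28.3 = 87.1.
Deadweight loss = ½ × 1742 × 87.1 = $75864.10.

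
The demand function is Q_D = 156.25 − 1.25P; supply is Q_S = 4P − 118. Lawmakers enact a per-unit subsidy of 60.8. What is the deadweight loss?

In inverse form: demand P = 125 − 0.8Q, supply P = 29.5 + 0.25Q.
Competitive equilibrium: 125 − 0.8Q = 29.5 + 0.25Q → Q* = 90.9524, P* = 52.2381.
The subsidy lowers effective supply by 60.8: P = 0.25Q − 31.3.
New quantity: 125 − 0.8Q = 0.25Q − 31.3 → Q' = 148.8571.
Overproduction ΔQ = 148.8571 − 90.9524 = 57.9047; wedge = subsidy = 60.8.
Welfare loss = ½ × 57.9047 × 60.8 = 1760.30.

1760.30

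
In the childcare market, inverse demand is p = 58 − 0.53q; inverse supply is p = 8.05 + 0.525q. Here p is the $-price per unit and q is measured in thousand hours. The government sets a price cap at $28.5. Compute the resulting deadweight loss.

Competitive equilibrium: 58 − 0.53q = 8.05 + 0.525q → q* = 47.346, p* = 32.9066.
At the ceiling p = 28.5, quantity supplied = (28.5 − 8.05)/0.525 = 38.9524.
Willingness to pay at q' = 38.9524: 58 − 0.53·38.9524 = 37.3552.
Δq = 47.346 − 38.9524 = 8.3936; wedge = 37.3552 − 28.5 = 8.8552.
Welfare loss = ½ × 8.3936 × 8.8552 = $37.16 thousand.

$37.16 thousand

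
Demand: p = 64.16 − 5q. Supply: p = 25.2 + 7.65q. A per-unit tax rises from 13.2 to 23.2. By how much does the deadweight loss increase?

14.39

Competitive equilibrium: 64.16 − 5q = 25.2 + 7.65q → q* = 3.0798, p* = 48.7608.
For a per-unit tax t: Δq = t/12.65, so DWL = ½·t·(t/12.65) = t²/25.3.
At t = 13.2: DWL = 6.887. At t = 23.2: DWL = 21.274.
Increase = 21.274 − 6.887 = 14.39.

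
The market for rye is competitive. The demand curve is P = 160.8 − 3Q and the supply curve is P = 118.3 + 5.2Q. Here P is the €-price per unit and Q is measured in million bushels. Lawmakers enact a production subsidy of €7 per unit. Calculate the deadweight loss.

€2.99 million

Competitive equilibrium: 160.8 − 3Q = 118.3 + 5.2Q → Q* = 5.1829, P* = 145.2512.
The subsidy lowers effective supply by 7: P = 111.3 + 5.2Q.
New quantity: 160.8 − 3Q = 111.3 + 5.2Q → Q' = 6.0366.
Overproduction ΔQ = 6.0366 − 5.1829 = 0.8537; wedge = subsidy = 7.
DWL = ½ × 0.8537 × 7 = €2.99 million.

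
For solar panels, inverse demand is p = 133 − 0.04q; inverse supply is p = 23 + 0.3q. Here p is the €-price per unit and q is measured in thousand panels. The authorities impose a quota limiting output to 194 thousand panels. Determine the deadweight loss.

€2852.24 thousand

Competitive equilibrium: 133 − 0.04q = 23 + 0.3q → q* = 323.5294, p* = 120.0588.
At q = 194: demand price = 133 − 0.04·194 = 125.24; supply price = 23 + 0.3·194 = 81.2.
Δq = 323.5294 − 194 = 129.5294; wedge = 125.24 − 81.2 = 44.04.
Deadweight loss = ½ × 129.5294 × 44.04 = €2852.24 thousand.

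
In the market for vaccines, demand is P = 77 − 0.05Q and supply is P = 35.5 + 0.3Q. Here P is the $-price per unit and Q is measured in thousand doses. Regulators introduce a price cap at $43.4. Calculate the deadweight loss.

Competitive equilibrium: 77 − 0.05Q = 35.5 + 0.3Q → Q* = 118.5714, P* = 71.0714.
At the ceiling P = 43.4, quantity supplied = (43.4 − 35.5)/0.3 = 26.3333.
Willingness to pay at Q' = 26.3333: 77 − 0.05·26.3333 = 75.6833.
ΔQ = 118.5714 − 26.3333 = 92.2381; wedge = 75.6833 − 43.4 = 32.2833.
Deadweight loss = ½ × 92.2381 × 32.2833 = $1488.88 thousand.

$1488.88 thousand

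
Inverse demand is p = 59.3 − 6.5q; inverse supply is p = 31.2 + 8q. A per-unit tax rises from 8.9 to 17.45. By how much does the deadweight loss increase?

7.77

Competitive equilibrium: 59.3 − 6.5q = 31.2 + 8q → q* = 1.9379, p* = 46.7034.
For a per-unit tax t: Δq = t/14.5, so DWL = ½·t·(t/14.5) = t²/29.
At t = 8.9: DWL = 2.731. At t = 17.45: DWL = 10.5.
Increase = 10.5 − 2.731 = 7.77.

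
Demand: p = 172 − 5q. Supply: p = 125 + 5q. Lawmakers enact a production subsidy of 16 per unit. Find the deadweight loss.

12.80

Competitive equilibrium: 172 − 5q = 125 + 5q → q* = 4.7, p* = 148.5.
The subsidy lowers effective supply by 16: p = 109 + 5q.
New quantity: 172 − 5q = 109 + 5q → q' = 6.3.
Overproduction Δq = 6.3 − 4.7 = 1.6; wedge = subsidy = 16.
DWL = ½ × 1.6 × 16 = 12.80.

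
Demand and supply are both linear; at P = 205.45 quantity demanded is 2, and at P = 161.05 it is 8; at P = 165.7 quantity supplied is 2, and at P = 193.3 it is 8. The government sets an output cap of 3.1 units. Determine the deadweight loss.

Demand slope = (161.05 − 205.45)/(8 − 2) = −7.4, so P = 220.25 − 7.4Q.
Supply slope = (193.3 − 165.7)/(8 − 2) = 4.6, so P = 156.5 + 4.6Q.
Competitive equilibrium: 220.25 − 7.4Q = 156.5 + 4.6Q → Q* = 5.3125, P* = 180.9375.
At Q = 3.1: demand price = 220.25 − 7.4·3.1 = 197.31; supply price = 156.5 + 4.6·3.1 = 170.76.
ΔQ = 5.3125 − 3.1 = 2.2125; wedge = 197.31 − 170.76 = 26.55.
Deadweight loss = ½ × 2.2125 × 26.55 = 29.37.

29.37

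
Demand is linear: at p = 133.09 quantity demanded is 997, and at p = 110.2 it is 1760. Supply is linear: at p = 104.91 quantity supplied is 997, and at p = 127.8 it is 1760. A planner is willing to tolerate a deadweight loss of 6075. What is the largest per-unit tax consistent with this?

Demand slope = (110.2 − 133.09)/(1760 − 997) = −0.03, so p = 163 − 0.03q.
Supply slope = (127.8 − 104.91)/(1760 − 997) = 0.03, so p = 75 + 0.03q.
Competitive equilibrium: 163 − 0.03q = 75 + 0.03q → q* = 1466.6667, p* = 119.
A tax t gives Δq = t/0.06 and wedge t, so DWL = t²/0.12.
t²/0.12 = 6075 → t² = 729 → t = 27.

27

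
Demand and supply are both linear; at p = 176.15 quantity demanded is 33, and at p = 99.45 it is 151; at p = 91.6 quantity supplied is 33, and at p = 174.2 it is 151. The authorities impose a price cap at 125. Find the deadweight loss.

Demand slope = (99.45 − 176.15)/(151 − 33) = −0.65, so p = 197.6 − 0.65q.
Supply slope = (174.2 − 91.6)/(151 − 33) = 0.7, so p = 68.5 + 0.7q.
Competitive equilibrium: 197.6 − 0.65q = 68.5 + 0.7q → q* = 95.6296, p* = 135.4407.
At the ceiling p = 125, quantity supplied = (125 − 68.5)/0.7 = 80.7143.
Willingness to pay at q' = 80.7143: 197.6 − 0.65·80.7143 = 145.1357.
Δq = 95.6296 − 80.7143 = 14.9153; wedge = 145.1357 − 125 = 20.1357.
DWL = ½ × 14.9153 × 20.1357 = 150.17.

150.17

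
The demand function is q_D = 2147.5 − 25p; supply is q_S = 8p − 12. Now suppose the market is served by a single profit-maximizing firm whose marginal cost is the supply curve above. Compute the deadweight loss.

821.83

In inverse form: demand p = 85.9 − 0.04q, supply p = 1.5 + 0.125q.
Competitive equilibrium: 85.9 − 0.04q = 1.5 + 0.125q → q* = 511.5152, p* = 65.4394.
Marginal revenue: MR = 85.9 − 0.08q. Set MR = MC: 85.9 − 0.08q = 1.5 + 0.125q → q_m = 411.7073.
Price p_m = 85.9 − 0.04·411.7073 = 69.4317; MC(q_m) = 1.5 + 0.125·411.7073 = 52.9634.
Competitive q* = 511.5152, so Δq = 99.8079; wedge = 69.4317 − 52.9634 = 16.4683.
The triangle = ½ × 99.8079 × 16.4683 = 821.83.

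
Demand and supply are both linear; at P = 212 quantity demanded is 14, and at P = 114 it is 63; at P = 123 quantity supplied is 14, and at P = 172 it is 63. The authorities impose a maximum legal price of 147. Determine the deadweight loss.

Demand slope = (114 − 212)/(63 − 14) = −2, so P = 240 − 2Q.
Supply slope = (172 − 123)/(63 − 14) = 1, so P = 109 + Q.
Competitive equilibrium: 240 − 2Q = 109 + Q → Q* = 43.6667, P* = 152.6667.
At the ceiling P = 147, quantity supplied = (147 − 109)/1 = 38.
Willingness to pay at Q' = 38: 240 − 2·38 = 164.
ΔQ = 43.6667 − 38 = 5.6667; wedge = 164 − 147 = 17.
DWL = ½ × 5.6667 × 17 = 48.17.

48.17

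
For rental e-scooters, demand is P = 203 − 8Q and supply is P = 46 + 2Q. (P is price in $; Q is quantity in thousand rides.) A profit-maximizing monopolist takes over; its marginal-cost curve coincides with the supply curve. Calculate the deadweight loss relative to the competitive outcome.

Competitive equilibrium: 203 − 8Q = 46 + 2Q → Q* = 15.7, P* = 77.4.
Marginal revenue: MR = 203 − 16Q. Set MR = MC: 203 − 16Q = 46 + 2Q → Q_m = 8.7222.
Price P_m = 203 − 8·8.7222 = 133.2224; MC(Q_m) = 46 + 2·8.7222 = 63.4444.
Competitive Q* = 15.7, so ΔQ = 6.9778; wedge = 133.2224 − 63.4444 = 69.778.
Deadweight loss = ½ × 6.9778 × 69.778 = $243.45 thousand.

$243.45 thousand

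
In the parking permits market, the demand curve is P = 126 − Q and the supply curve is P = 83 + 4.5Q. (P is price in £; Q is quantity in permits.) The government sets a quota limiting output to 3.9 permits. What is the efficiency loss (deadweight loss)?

£42.22

Competitive equilibrium: 126 − Q = 83 + 4.5Q → Q* = 7.8182, P* = 118.1818.
At Q = 3.9: demand price = 126 − 1·3.9 = 122.1; supply price = 83 + 4.5·3.9 = 100.55.
ΔQ = 7.8182 − 3.9 = 3.9182; wedge = 122.1 − 100.55 = 21.55.
Deadweight loss = ½ × 3.9182 × 21.55 = £42.22.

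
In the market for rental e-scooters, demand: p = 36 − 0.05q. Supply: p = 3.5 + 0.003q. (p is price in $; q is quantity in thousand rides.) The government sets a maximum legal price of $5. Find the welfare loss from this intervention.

Competitive equilibrium: 36 − 0.05q = 3.5 + 0.003q → q* = 613.2075, p* = 5.3396.
At the ceiling p = 5, quantity supplied = (5 − 3.5)/0.003 = 500.
Willingness to pay at q' = 500: 36 − 0.05·500 = 11.
Δq = 613.2075 − 500 = 113.2075; wedge = 11 − 5 = 6.
Deadweight loss = ½ × 113.2075 × 6 = $339.62 thousand.

$339.62 thousand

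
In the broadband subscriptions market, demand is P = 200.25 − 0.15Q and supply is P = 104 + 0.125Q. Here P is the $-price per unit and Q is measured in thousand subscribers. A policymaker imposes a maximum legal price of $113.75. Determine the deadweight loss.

Competitive equilibrium: 200.25 − 0.15Q = 104 + 0.125Q → Q* = 350, P* = 147.75.
At the ceiling P = 113.75, quantity supplied = (113.75 − 104)/0.125 = 78.
Willingness to pay at Q' = 78: 200.25 − 0.15·78 = 188.55.
ΔQ = 350 − 78 = 272; wedge = 188.55 − 113.75 = 74.8.
Welfare loss = ½ × 272 × 74.8 = $10172.80 thousand.

$10172.80 thousand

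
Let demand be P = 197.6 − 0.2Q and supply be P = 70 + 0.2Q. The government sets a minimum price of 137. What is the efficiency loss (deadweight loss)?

51.20

Competitive equilibrium: 197.6 − 0.2Q = 70 + 0.2Q → Q* = 319, P* = 133.8.
At the floor P = 137, quantity demanded = (197.6 − 137)/0.2 = 303.
Sellers' marginal cost at Q' = 303: 70 + 0.2·303 = 130.6.
ΔQ = 319 − 303 = 16; wedge = 137 − 130.6 = 6.4.
Deadweight loss = ½ × 16 × 6.4 = 51.20.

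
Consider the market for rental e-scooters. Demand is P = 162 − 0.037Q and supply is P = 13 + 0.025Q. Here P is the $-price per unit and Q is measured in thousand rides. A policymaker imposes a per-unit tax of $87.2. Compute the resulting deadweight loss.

$61321.29 thousand

Competitive equilibrium: 162 − 0.037Q = 13 + 0.025Q → Q* = 2403.2258, P* = 73.0806.
With the tax, the buyer price exceeds the seller price by 87.2: (162 − 0.037Q) − (13 + 0.025Q) = 87.2 → Q' = 996.7742.
ΔQ = 2403.2258 − 996.7742 = 1406.4516; the wedge equals the tax, 87.2.
The triangle = ½ × 1406.4516 × 87.2 = $61321.29 thousand.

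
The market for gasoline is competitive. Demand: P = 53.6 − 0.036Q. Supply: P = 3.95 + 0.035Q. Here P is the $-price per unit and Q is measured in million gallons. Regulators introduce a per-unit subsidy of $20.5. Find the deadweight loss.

$2959.51 million

Competitive equilibrium: 53.6 − 0.036Q = 3.95 + 0.035Q → Q* = 699.2958, P* = 28.4254.
The subsidy lowers effective supply by 20.5: P = 0.035Q − 16.55.
New quantity: 53.6 − 0.036Q = 0.035Q − 16.55 → Q' = 988.0282.
Overproduction ΔQ = 988.0282 − 699.2958 = 288.7324; wedge = subsidy = 20.5.
The triangle = ½ × 288.7324 × 20.5 = $2959.51 million.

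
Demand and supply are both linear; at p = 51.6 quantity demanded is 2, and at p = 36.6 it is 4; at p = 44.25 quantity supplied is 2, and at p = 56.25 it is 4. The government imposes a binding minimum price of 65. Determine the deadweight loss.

Demand slope = (36.6 − 51.6)/(4 − 2) = −7.5, so p = 66.6 − 7.5q.
Supply slope = (56.25 − 44.25)/(4 − 2) = 6, so p = 32.25 + 6q.
Competitive equilibrium: 66.6 − 7.5q = 32.25 + 6q → q* = 2.5444, p* = 47.5167.
At the floor p = 65, quantity demanded = (66.6 − 65)/7.5 = 0.2133.
Sellers' marginal cost at q' = 0.2133: 32.25 + 6·0.2133 = 33.5298.
Δq = 2.5444 − 0.2133 = 2.3311; wedge = 65 − 33.5298 = 31.4702.
Deadweight loss = ½ × 2.3311 × 31.4702 = 36.68.

36.68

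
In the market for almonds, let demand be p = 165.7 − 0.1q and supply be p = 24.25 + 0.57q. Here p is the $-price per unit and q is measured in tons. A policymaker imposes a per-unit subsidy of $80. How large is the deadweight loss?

Competitive equilibrium: 165.7 − 0.1q = 24.25 + 0.57q → q* = 211.1194, p* = 144.5881.
The subsidy lowers effective supply by 80: p = 0.57q − 55.75.
New quantity: 165.7 − 0.1q = 0.57q − 55.75 → q' = 330.5224.
Overproduction Δq = 330.5224 − 211.1194 = 119.403; wedge = subsidy = 80.
Welfare loss = ½ × 119.403 × 80 = $4776.12.

$4776.12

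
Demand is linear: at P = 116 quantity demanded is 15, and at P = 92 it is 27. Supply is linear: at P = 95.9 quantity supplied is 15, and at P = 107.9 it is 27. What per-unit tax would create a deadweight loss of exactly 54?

18

Demand slope = (92 − 116)/(27 − 15) = −2, so P = 146 − 2Q.
Supply slope = (107.9 − 95.9)/(27 − 15) = 1, so P = 80.9 + Q.
Competitive equilibrium: 146 − 2Q = 80.9 + Q → Q* = 21.7, P* = 102.6.
A tax t gives ΔQ = t/3 and wedge t, so DWL = t²/6.
t²/6 = 54 → t² = 324 → t = 18.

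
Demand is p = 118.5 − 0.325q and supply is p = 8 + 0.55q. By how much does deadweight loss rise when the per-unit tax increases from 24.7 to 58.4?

Competitive equilibrium: 118.5 − 0.325q = 8 + 0.55q → q* = 126.2857, p* = 77.4571.
For a per-unit tax t: Δq = t/0.875, so DWL = ½·t·(t/0.875) = t²/1.75.
At t = 24.7: DWL = 348.623. At t = 58.4: DWL = 1948.891.
Increase = 1948.891 − 348.623 = 1600.27.

1600.27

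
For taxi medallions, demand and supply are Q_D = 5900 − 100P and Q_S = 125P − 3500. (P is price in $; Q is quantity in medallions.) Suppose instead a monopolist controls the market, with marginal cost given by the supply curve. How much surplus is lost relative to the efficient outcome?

$3404.90

In inverse form: demand P = 59 − 0.01Q, supply P = 28 + 0.008Q.
Competitive equilibrium: 59 − 0.01Q = 28 + 0.008Q → Q* = 1722.22222, P* = 41.77778.
Marginal revenue: MR = 59 − 0.02Q. Set MR = MC: 59 − 0.02Q = 28 + 0.008Q → Q_m = 1107.14286.
Price P_m = 59 − 0.01·1107.14286 = 47.92857; MC(Q_m) = 28 + 0.008·1107.14286 = 36.85714.
Competitive Q* = 1722.22222, so ΔQ = 615.07936; wedge = 47.92857 − 36.85714 = 11.07143.
Welfare loss = ½ × 615.07936 × 11.07143 = $3404.90.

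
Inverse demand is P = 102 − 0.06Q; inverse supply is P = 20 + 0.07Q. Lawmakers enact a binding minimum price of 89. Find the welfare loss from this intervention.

11146.26

Competitive equilibrium: 102 − 0.06Q = 20 + 0.07Q → Q* = 630.76923, P* = 64.15385.
At the floor P = 89, quantity demanded = (102 − 89)/0.06 = 216.66667.
Sellers' marginal cost at Q' = 216.66667: 20 + 0.07·216.66667 = 35.16667.
ΔQ = 630.76923 − 216.66667 = 414.10256; wedge = 89 − 35.16667 = 53.83333.
Deadweight loss = ½ × 414.10256 × 53.83333 = 11146.26.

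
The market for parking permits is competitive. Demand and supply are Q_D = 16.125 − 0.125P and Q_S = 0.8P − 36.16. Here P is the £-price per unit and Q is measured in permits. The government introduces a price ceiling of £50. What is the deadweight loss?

In inverse form: demand P = 129 − 8Q, supply P = 45.2 + 1.25Q.
Competitive equilibrium: 129 − 8Q = 45.2 + 1.25Q → Q* = 9.0595, P* = 56.5243.
At the ceiling P = 50, quantity supplied = (50 − 45.2)/1.25 = 3.84.
Willingness to pay at Q' = 3.84: 129 − 8·3.84 = 98.28.
ΔQ = 9.0595 − 3.84 = 5.2195; wedge = 98.28 − 50 = 48.28.
Deadweight loss = ½ × 5.2195 × 48.28 = £126.

£126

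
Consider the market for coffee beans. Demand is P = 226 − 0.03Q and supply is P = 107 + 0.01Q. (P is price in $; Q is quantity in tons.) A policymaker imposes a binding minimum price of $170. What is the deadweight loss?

$24568.06

Competitive equilibrium: 226 − 0.03Q = 107 + 0.01Q → Q* = 2975, P* = 136.75.
At the floor P = 170, quantity demanded = (226 − 170)/0.03 = 1866.666667.
Sellers' marginal cost at Q' = 1866.666667: 107 + 0.01·1866.666667 = 125.666667.
ΔQ = 2975 − 1866.666667 = 1108.333333; wedge = 170 − 125.666667 = 44.333333.
Welfare loss = ½ × 1108.333333 × 44.333333 = $24568.06.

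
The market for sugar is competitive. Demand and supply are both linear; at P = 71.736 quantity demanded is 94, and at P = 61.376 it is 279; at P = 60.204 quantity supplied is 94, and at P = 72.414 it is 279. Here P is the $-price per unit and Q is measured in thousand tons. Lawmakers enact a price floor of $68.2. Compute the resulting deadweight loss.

Demand slope = (61.376 − 71.736)/(279 − 94) = −0.056, so P = 77 − 0.056Q.
Supply slope = (72.414 − 60.204)/(279 − 94) = 0.066, so P = 54 + 0.066Q.
Competitive equilibrium: 77 − 0.056Q = 54 + 0.066Q → Q* = 188.5246, P* = 66.4426.
At the floor P = 68.2, quantity demanded = (77 − 68.2)/0.056 = 157.1429.
Sellers' marginal cost at Q' = 157.1429: 54 + 0.066·157.1429 = 64.3714.
ΔQ = 188.5246 − 157.1429 = 31.3817; wedge = 68.2 − 64.3714 = 3.8286.
DWL = ½ × 31.3817 × 3.8286 = $60.07 thousand.

$60.07 thousand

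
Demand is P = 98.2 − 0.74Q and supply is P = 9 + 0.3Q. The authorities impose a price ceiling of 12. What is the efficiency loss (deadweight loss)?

2985.31

Competitive equilibrium: 98.2 − 0.74Q = 9 + 0.3Q → Q* = 85.7692, P* = 34.7308.
At the ceiling P = 12, quantity supplied = (12 − 9)/0.3 = 10.
Willingness to pay at Q' = 10: 98.2 − 0.74·10 = 90.8.
ΔQ = 85.7692 − 10 = 75.7692; wedge = 90.8 − 12 = 78.8.
The triangle = ½ × 75.7692 × 78.8 = 2985.31.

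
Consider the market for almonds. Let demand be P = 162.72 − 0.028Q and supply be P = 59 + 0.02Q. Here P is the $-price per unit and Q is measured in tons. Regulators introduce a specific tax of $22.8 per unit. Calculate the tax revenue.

$38437

Competitive equilibrium: 162.72 − 0.028Q = 59 + 0.02Q → Q* = 2160.8333, P* = 102.2167.
With the tax, the buyer price exceeds the seller price by 22.8: (162.72 − 0.028Q) − (59 + 0.02Q) = 22.8 → Q' = 1685.8333.
Tax revenue = 22.8 × 1685.8333 = $38437.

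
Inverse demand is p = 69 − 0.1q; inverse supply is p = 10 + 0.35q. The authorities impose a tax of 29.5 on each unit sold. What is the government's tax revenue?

1933.89

Competitive equilibrium: 69 − 0.1q = 10 + 0.35q → q* = 131.1111, p* = 55.8889.
With the tax, the buyer price exceeds the seller price by 29.5: (69 − 0.1q) − (10 + 0.35q) = 29.5 → q' = 65.5556.
Tax revenue = 29.5 × 65.5556 = 1933.89.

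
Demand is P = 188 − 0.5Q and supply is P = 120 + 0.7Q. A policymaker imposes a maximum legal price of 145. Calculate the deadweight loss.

263.40

Competitive equilibrium: 188 − 0.5Q = 120 + 0.7Q → Q* = 56.6667, P* = 159.6667.
At the ceiling P = 145, quantity supplied = (145 − 120)/0.7 = 35.7143.
Willingness to pay at Q' = 35.7143: 188 − 0.5·35.7143 = 170.1429.
ΔQ = 56.6667 − 35.7143 = 20.9524; wedge = 170.1429 − 145 = 25.1429.
The triangle = ½ × 20.9524 × 25.1429 = 263.40.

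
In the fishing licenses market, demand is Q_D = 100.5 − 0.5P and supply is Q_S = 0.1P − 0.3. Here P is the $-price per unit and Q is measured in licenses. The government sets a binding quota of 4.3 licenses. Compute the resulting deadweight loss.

In inverse form: demand P = 201 − 2Q, supply P = 3 + 10Q.
Competitive equilibrium: 201 − 2Q = 3 + 10Q → Q* = 16.5, P* = 168.
At Q = 4.3: demand price = 201 − 2·4.3 = 192.4; supply price = 3 + 10·4.3 = 46.
ΔQ = 16.5 − 4.3 = 12.2; wedge = 192.4 − 46 = 146.4.
The triangle = ½ × 12.2 × 146.4 = $893.04.

$893.04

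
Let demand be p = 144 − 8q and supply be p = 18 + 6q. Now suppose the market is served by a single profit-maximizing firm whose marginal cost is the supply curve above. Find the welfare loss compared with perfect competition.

74.98

Competitive equilibrium: 144 − 8q = 18 + 6q → q* = 9, p* = 72.
Marginal revenue: MR = 144 − 16q. Set MR = MC: 144 − 16q = 18 + 6q → q_m = 5.72727.
Price p_m = 144 − 8·5.72727 = 98.18184; MC(q_m) = 18 + 6·5.72727 = 52.36362.
Competitive q* = 9, so Δq = 3.27273; wedge = 98.18184 − 52.36362 = 45.81822.
Deadweight loss = ½ × 3.27273 × 45.81822 = 74.98.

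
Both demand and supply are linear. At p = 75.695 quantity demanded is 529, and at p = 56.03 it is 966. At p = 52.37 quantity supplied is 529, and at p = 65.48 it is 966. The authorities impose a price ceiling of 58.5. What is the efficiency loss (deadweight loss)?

Demand slope = (56.03 − 75.695)/(966 − 529) = −0.045, so p = 99.5 − 0.045q.
Supply slope = (65.48 − 52.37)/(966 − 529) = 0.03, so p = 36.5 + 0.03q.
Competitive equilibrium: 99.5 − 0.045q = 36.5 + 0.03q → q* = 840, p* = 61.7.
At the ceiling p = 58.5, quantity supplied = (58.5 − 36.5)/0.03 = 733.3333.
Willingness to pay at q' = 733.3333: 99.5 − 0.045·733.3333 = 66.5.
Δq = 840 − 733.3333 = 106.6667; wedge = 66.5 − 58.5 = 8.
Deadweight loss = ½ × 106.6667 × 8 = 426.67.

426.67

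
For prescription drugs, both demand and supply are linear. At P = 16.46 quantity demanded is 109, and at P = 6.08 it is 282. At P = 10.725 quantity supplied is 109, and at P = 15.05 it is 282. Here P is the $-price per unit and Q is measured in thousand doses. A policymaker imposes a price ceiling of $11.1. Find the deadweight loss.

Demand slope = (6.08 − 16.46)/(282 − 109) = −0.06, so P = 23 − 0.06Q.
Supply slope = (15.05 − 10.725)/(282 − 109) = 0.025, so P = 8 + 0.025Q.
Competitive equilibrium: 23 − 0.06Q = 8 + 0.025Q → Q* = 176.4706, P* = 12.4118.
At the ceiling P = 11.1, quantity supplied = (11.1 − 8)/0.025 = 124.
Willingness to pay at Q' = 124: 23 − 0.06·124 = 15.56.
ΔQ = 176.4706 − 124 = 52.4706; wedge = 15.56 − 11.1 = 4.46.
Welfare loss = ½ × 52.4706 × 4.46 = $117.01 thousand.

$117.01 thousand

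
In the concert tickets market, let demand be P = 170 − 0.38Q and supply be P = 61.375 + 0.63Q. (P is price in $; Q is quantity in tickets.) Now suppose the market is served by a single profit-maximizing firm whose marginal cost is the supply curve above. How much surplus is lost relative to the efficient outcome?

Competitive equilibrium: 170 − 0.38Q = 61.375 + 0.63Q → Q* = 107.5495, P* = 129.1312.
Marginal revenue: MR = 170 − 0.76Q. Set MR = MC: 170 − 0.76Q = 61.375 + 0.63Q → Q_m = 78.1475.
Price P_m = 170 − 0.38·78.1475 = 140.304; MC(Q_m) = 61.375 + 0.63·78.1475 = 110.6079.
Competitive Q* = 107.5495, so ΔQ = 29.402; wedge = 140.304 − 110.6079 = 29.6961.
Welfare loss = ½ × 29.402 × 29.6961 = $436.56.

$436.56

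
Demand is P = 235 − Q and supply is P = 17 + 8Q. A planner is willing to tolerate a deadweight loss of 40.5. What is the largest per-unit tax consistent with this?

Competitive equilibrium: 235 − Q = 17 + 8Q → Q* = 24.2222, P* = 210.7778.
A tax t gives ΔQ = t/9 and wedge t, so DWL = t²/18.
t²/18 = 40.5 → t² = 729 → t = 27.

27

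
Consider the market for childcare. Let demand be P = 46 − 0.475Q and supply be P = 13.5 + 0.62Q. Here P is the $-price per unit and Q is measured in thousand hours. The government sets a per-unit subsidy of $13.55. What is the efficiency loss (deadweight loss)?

Competitive equilibrium: 46 − 0.475Q = 13.5 + 0.62Q → Q* = 29.6804, P* = 31.9018.
The subsidy lowers effective supply by 13.55: P = 0.62Q − 0.05.
New quantity: 46 − 0.475Q = 0.62Q − 0.05 → Q' = 42.0548.
Overproduction ΔQ = 42.0548 − 29.6804 = 12.3744; wedge = subsidy = 13.55.
Deadweight loss = ½ × 12.3744 × 13.55 = $83.84 thousand.

$83.84 thousand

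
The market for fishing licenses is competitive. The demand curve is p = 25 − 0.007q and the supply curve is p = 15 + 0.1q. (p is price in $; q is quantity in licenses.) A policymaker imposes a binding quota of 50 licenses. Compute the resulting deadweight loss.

$101.04

Competitive equilibrium: 25 − 0.007q = 15 + 0.1q → q* = 93.4579, p* = 24.3458.
At q = 50: demand price = 25 − 0.007·50 = 24.65; supply price = 15 + 0.1·50 = 20.
Δq = 93.4579 − 50 = 43.4579; wedge = 24.65 − 20 = 4.65.
The triangle = ½ × 43.4579 × 4.65 = $101.04.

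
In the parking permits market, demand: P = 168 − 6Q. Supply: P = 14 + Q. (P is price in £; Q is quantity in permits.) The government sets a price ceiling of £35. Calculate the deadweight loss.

£3.50

Competitive equilibrium: 168 − 6Q = 14 + Q → Q* = 22, P* = 36.
At the ceiling P = 35, quantity supplied = (35 − 14)/1 = 21.
Willingness to pay at Q' = 21: 168 − 6·21 = 42.
ΔQ = 22 − 21 = 1; wedge = 42 − 35 = 7.
The triangle = ½ × 1 × 7 = £3.50.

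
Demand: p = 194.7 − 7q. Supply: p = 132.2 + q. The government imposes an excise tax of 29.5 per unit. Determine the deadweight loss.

54.39

Competitive equilibrium: 194.7 − 7q = 132.2 + q → q* = 7.8125, p* = 140.0125.
With the tax, the buyer price exceeds the seller price by 29.5: (194.7 − 7q) − (132.2 + q) = 29.5 → q' = 4.125.
Δq = 7.8125 − 4.125 = 3.6875; the wedge equals the tax, 29.5.
DWL = ½ × 3.6875 × 29.5 = 54.39.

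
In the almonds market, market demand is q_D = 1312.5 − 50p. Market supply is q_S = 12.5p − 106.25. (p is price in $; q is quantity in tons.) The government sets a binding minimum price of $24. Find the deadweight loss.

$211.25

In inverse form: demand p = 26.25 − 0.02q, supply p = 8.5 + 0.08q.
Competitive equilibrium: 26.25 − 0.02q = 8.5 + 0.08q → q* = 177.5, p* = 22.7.
At the floor p = 24, quantity demanded = (26.25 − 24)/0.02 = 112.5.
Sellers' marginal cost at q' = 112.5: 8.5 + 0.08·112.5 = 17.5.
Δq = 177.5 − 112.5 = 65; wedge = 24 − 17.5 = 6.5.
The triangle = ½ × 65 × 6.5 = $211.25.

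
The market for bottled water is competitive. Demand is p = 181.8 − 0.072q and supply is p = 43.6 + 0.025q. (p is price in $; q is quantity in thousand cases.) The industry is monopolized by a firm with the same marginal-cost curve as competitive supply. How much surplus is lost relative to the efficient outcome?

Competitive equilibrium: 181.8 − 0.072q = 43.6 + 0.025q → q* = 1424.7423, p* = 79.2186.
Marginal revenue: MR = 181.8 − 0.144q. Set MR = MC: 181.8 − 0.144q = 43.6 + 0.025q → q_m = 817.7515.
Price p_m = 181.8 − 0.072·817.7515 = 122.9219; MC(q_m) = 43.6 + 0.025·817.7515 = 64.0438.
Competitive q* = 1424.7423, so Δq = 606.9908; wedge = 122.9219 − 64.0438 = 58.8781.
Deadweight loss = ½ × 606.9908 × 58.8781 = $17869.23 thousand.

$17869.23 thousand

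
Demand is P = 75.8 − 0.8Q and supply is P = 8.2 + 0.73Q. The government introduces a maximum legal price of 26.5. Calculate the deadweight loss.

279.50

Competitive equilibrium: 75.8 − 0.8Q = 8.2 + 0.73Q → Q* = 44.183, P* = 40.4536.
At the ceiling P = 26.5, quantity supplied = (26.5 − 8.2)/0.73 = 25.0685.
Willingness to pay at Q' = 25.0685: 75.8 − 0.8·25.0685 = 55.7452.
ΔQ = 44.183 − 25.0685 = 19.1145; wedge = 55.7452 − 26.5 = 29.2452.
Welfare loss = ½ × 19.1145 × 29.2452 = 279.50.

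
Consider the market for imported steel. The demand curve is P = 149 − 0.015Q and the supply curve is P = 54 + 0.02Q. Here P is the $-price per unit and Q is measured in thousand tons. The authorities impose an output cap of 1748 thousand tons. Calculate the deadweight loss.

Competitive equilibrium: 149 − 0.015Q = 54 + 0.02Q → Q* = 2714.2857, P* = 108.2857.
At Q = 1748: demand price = 149 − 0.015·1748 = 122.78; supply price = 54 + 0.02·1748 = 88.96.
ΔQ = 2714.2857 − 1748 = 966.2857; wedge = 122.78 − 88.96 = 33.82.
The triangle = ½ × 966.2857 × 33.82 = $16339.89 thousand.

$16339.89 thousand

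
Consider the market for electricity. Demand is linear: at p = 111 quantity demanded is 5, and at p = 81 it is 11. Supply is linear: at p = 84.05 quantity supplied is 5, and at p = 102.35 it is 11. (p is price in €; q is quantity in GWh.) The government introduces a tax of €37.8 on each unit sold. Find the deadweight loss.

€88.75

Demand slope = (81 − 111)/(11 − 5) = −5, so p = 136 − 5q.
Supply slope = (102.35 − 84.05)/(11 − 5) = 3.05, so p = 68.8 + 3.05q.
Competitive equilibrium: 136 − 5q = 68.8 + 3.05q → q* = 8.3478, p* = 94.2609.
With the tax, the buyer price exceeds the seller price by 37.8: (136 − 5q) − (68.8 + 3.05q) = 37.8 → q' = 3.6522.
Δq = 8.3478 − 3.6522 = 4.6956; the wedge equals the tax, 37.8.
Deadweight loss = ½ × 4.6956 × 37.8 = €88.75.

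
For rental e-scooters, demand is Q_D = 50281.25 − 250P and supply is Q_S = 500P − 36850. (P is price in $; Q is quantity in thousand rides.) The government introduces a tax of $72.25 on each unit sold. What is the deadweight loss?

In inverse form: demand P = 201.125 − 0.004Q, supply P = 73.7 + 0.002Q.
Competitive equilibrium: 201.125 − 0.004Q = 73.7 + 0.002Q → Q* = 21237.5, P* = 116.175.
With the tax, the buyer price exceeds the seller price by 72.25: (201.125 − 0.004Q) − (73.7 + 0.002Q) = 72.25 → Q' = 9195.8333.
ΔQ = 21237.5 − 9195.8333 = 12041.6667; the wedge equals the tax, 72.25.
Deadweight loss = ½ × 12041.6667 × 72.25 = $435005.21 thousand.

$435005.21 thousand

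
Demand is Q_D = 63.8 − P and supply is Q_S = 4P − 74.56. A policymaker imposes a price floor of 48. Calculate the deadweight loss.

258.27

In inverse form: demand P = 63.8 − Q, supply P = 18.64 + 0.25Q.
Competitive equilibrium: 63.8 − Q = 18.64 + 0.25Q → Q* = 36.128, P* = 27.672.
At the floor P = 48, quantity demanded = (63.8 − 48)/1 = 15.8.
Sellers' marginal cost at Q' = 15.8: 18.64 + 0.25·15.8 = 22.59.
ΔQ = 36.128 − 15.8 = 20.328; wedge = 48 − 22.59 = 25.41.
Deadweight loss = ½ × 20.328 × 25.41 = 258.27.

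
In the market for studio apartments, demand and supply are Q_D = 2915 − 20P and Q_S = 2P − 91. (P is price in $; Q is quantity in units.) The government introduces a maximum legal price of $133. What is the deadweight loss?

$14.55

In inverse form: demand P = 145.75 − 0.05Q, supply P = 45.5 + 0.5Q.
Competitive equilibrium: 145.75 − 0.05Q = 45.5 + 0.5Q → Q* = 182.2727, P* = 136.6364.
At the ceiling P = 133, quantity supplied = (133 − 45.5)/0.5 = 175.
Willingness to pay at Q' = 175: 145.75 − 0.05·175 = 137.
ΔQ = 182.2727 − 175 = 7.2727; wedge = 137 − 133 = 4.
DWL = ½ × 7.2727 × 4 = $14.55.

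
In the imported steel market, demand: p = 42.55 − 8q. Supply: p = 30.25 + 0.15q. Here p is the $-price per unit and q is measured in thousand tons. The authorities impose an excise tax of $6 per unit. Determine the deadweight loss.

$2.21 thousand

Competitive equilibrium: 42.55 − 8q = 30.25 + 0.15q → q* = 1.5092, p* = 30.4764.
With the tax, the buyer price exceeds the seller price by 6: (42.55 − 8q) − (30.25 + 0.15q) = 6 → q' = 0.773.
Δq = 1.5092 − 0.773 = 0.7362; the wedge equals the tax, 6.
DWL = ½ × 0.7362 × 6 = $2.21 thousand.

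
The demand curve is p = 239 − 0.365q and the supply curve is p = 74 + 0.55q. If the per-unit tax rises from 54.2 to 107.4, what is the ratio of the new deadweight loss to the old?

3.927

Competitive equilibrium: 239 − 0.365q = 74 + 0.55q → q* = 180.3279, p* = 173.1803.
For a per-unit tax t: Δq = t/0.915, so DWL = ½·t·(t/0.915) = t²/1.83.
At t = 54.2: DWL = 1605.268. At t = 107.4: DWL = 6303.148.
Ratio = (107.4/54.2)² = 3.927.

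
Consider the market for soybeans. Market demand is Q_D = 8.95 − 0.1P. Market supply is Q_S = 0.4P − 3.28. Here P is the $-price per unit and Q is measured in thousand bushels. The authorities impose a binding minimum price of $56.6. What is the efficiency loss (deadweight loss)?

In inverse form: demand P = 89.5 − 10Q, supply P = 8.2 + 2.5Q.
Competitive equilibrium: 89.5 − 10Q = 8.2 + 2.5Q → Q* = 6.504, P* = 24.46.
At the floor P = 56.6, quantity demanded = (89.5 − 56.6)/10 = 3.29.
Sellers' marginal cost at Q' = 3.29: 8.2 + 2.5·3.29 = 16.425.
ΔQ = 6.504 − 3.29 = 3.214; wedge = 56.6 − 16.425 = 40.175.
Deadweight loss = ½ × 3.214 × 40.175 = $64.56 thousand.

$64.56 thousand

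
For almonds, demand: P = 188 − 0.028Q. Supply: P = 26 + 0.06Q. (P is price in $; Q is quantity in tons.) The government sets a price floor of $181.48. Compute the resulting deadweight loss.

Competitive equilibrium: 188 − 0.028Q = 26 + 0.06Q → Q* = 1840.90909, P* = 136.45455.
At the floor P = 181.48, quantity demanded = (188 − 181.48)/0.028 = 232.85714.
Sellers' marginal cost at Q' = 232.85714: 26 + 0.06·232.85714 = 39.97143.
ΔQ = 1840.90909 − 232.85714 = 1608.05195; wedge = 181.48 − 39.97143 = 141.50857.
Welfare loss = ½ × 1608.05195 × 141.50857 = $113776.57.

$113776.57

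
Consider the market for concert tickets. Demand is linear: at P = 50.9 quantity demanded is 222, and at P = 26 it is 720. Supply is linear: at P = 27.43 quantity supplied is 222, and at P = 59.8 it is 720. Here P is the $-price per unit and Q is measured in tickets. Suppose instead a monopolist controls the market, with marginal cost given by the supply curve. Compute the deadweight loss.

$958.60

Demand slope = (26 − 50.9)/(720 − 222) = −0.05, so P = 62 − 0.05Q.
Supply slope = (59.8 − 27.43)/(720 − 222) = 0.065, so P = 13 + 0.065Q.
Competitive equilibrium: 62 − 0.05Q = 13 + 0.065Q → Q* = 426.087, P* = 40.6957.
Marginal revenue: MR = 62 − 0.1Q. Set MR = MC: 62 − 0.1Q = 13 + 0.065Q → Q_m = 296.9697.
Price P_m = 62 − 0.05·296.9697 = 47.1515; MC(Q_m) = 13 + 0.065·296.9697 = 32.303.
Competitive Q* = 426.087, so ΔQ = 129.1173; wedge = 47.1515 − 32.303 = 14.8485.
The triangle = ½ × 129.1173 × 14.8485 = $958.60.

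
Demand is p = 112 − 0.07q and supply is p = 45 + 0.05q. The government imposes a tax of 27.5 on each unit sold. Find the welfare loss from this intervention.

Competitive equilibrium: 112 − 0.07q = 45 + 0.05q → q* = 558.3333, p* = 72.9167.
With the tax, the buyer price exceeds the seller price by 27.5: (112 − 0.07q) − (45 + 0.05q) = 27.5 → q' = 329.1667.
Δq = 558.3333 − 329.1667 = 229.1666; the wedge equals the tax, 27.5.
Deadweight loss = ½ × 229.1666 × 27.5 = 3151.04.

3151.04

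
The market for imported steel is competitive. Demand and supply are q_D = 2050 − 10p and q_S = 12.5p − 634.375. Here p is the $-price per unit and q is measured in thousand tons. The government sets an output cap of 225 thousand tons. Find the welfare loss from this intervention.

$35941.84 thousand

In inverse form: demand p = 205 − 0.1q, supply p = 50.75 + 0.08q.
Competitive equilibrium: 205 − 0.1q = 50.75 + 0.08q → q* = 856.9444, p* = 119.3056.
At q = 225: demand price = 205 − 0.1·225 = 182.5; supply price = 50.75 + 0.08·225 = 68.75.
Δq = 856.9444 − 225 = 631.9444; wedge = 182.5 − 68.75 = 113.75.
The triangle = ½ × 631.9444 × 113.75 = $35941.84 thousand.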